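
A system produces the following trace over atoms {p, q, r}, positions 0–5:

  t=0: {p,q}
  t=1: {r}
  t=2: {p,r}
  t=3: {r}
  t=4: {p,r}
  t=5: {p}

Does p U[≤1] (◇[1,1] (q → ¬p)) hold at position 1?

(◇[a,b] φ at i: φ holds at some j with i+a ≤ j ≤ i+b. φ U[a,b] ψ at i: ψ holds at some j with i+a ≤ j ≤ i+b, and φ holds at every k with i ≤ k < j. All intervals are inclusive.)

Yes

Need some j in [1,2] with ◇[1,1] (q → ¬p), and p at every k in [1,j-1].
  j=1: ◇[1,1] (q → ¬p) holds; no prefix to check → satisfied.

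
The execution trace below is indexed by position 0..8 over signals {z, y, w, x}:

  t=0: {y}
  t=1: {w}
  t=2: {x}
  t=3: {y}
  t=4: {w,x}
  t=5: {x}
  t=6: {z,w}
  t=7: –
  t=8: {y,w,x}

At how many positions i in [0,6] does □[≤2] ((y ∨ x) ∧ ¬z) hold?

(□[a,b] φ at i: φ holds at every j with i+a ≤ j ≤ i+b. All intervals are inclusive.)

2

Evaluate at each i in [0,6]:
  i=0: ✗ (fails at j=1)
  i=1: ✗ (fails at j=1)
  i=2: ✓ (all of [2,4])
  i=3: ✓ (all of [3,5])
  i=4: ✗ (fails at j=6)
  i=5: ✗ (fails at j=6)
  i=6: ✗ (fails at j=6)
Positions where it holds: {2, 3} → 2.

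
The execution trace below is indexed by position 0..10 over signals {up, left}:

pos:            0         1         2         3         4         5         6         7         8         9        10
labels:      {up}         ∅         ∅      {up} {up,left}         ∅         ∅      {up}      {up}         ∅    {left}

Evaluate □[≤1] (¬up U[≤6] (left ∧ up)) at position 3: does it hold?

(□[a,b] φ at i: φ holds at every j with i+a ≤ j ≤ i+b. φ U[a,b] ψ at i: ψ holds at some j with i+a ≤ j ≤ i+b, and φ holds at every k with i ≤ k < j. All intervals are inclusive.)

Check (¬up U[≤6] (left ∧ up)) at every j in [3,4]:
  j=3: fails
  j=4: holds
Fails at j=3 → formula fails.

Does not hold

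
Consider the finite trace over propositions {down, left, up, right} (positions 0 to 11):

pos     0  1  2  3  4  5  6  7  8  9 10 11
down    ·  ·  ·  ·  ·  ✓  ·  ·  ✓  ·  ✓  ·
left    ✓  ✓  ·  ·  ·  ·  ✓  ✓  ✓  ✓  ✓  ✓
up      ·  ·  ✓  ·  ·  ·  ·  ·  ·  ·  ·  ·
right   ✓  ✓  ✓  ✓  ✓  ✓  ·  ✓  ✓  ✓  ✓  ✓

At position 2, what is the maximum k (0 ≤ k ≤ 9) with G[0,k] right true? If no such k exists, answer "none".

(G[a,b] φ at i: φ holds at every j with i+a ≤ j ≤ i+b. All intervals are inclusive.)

right must hold from j=2 onward; find where it first fails.
  j=2: holds
  j=3: holds
  j=4: holds
  j=5: holds
  j=6: fails
Holds on [2,5], so largest k = 3.

3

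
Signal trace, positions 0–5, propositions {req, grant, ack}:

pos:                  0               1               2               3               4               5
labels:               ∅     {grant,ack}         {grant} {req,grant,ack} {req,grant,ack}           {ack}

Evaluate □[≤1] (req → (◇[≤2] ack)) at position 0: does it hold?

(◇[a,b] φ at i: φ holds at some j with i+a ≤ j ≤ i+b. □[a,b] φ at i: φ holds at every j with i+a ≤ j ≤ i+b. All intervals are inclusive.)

Check (req → (◇[≤2] ack)) at every j in [0,1]:
  j=0: antecedent false → ✓
  j=1: antecedent false → ✓
All positions satisfy it → formula holds.

Yes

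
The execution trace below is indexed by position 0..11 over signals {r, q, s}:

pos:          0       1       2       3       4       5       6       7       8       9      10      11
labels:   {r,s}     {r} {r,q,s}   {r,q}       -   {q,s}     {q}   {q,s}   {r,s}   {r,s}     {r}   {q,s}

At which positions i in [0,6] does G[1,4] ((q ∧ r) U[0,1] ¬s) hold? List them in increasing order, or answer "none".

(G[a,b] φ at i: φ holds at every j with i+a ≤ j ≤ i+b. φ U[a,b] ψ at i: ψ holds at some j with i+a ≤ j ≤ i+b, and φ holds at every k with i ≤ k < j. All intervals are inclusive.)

Evaluate at each i in [0,6]:
  i=0: ✓ (all of [1,4])
  i=1: ✗ (fails at j=5)
  i=2: ✗ (fails at j=5)
  i=3: ✗ (fails at j=5)
  i=4: ✗ (fails at j=5)
  i=5: ✗ (fails at j=7)
  i=6: ✗ (fails at j=7)

0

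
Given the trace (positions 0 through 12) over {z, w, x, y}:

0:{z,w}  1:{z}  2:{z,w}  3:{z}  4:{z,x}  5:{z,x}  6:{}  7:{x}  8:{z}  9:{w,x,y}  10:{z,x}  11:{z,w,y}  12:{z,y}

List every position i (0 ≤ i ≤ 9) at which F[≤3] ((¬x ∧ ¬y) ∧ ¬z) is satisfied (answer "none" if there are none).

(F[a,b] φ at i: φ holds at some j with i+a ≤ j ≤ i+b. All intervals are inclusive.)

3, 4, 5, 6

Evaluate at each i in [0,9]:
  i=0: ✗ (none in [0,3])
  i=1: ✗ (none in [1,4])
  i=2: ✗ (none in [2,5])
  i=3: ✓ (witness j=6)
  i=4: ✓ (witness j=6)
  i=5: ✓ (witness j=6)
  i=6: ✓ (witness j=6)
  i=7: ✗ (none in [7,10])
  i=8: ✗ (none in [8,11])
  i=9: ✗ (none in [9,12])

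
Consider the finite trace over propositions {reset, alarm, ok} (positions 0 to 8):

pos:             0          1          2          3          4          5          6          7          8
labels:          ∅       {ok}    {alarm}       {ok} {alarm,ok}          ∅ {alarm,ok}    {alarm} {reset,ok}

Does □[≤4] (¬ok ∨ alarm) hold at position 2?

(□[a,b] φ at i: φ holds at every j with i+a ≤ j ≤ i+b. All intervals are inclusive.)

Check (¬ok ∨ alarm) at every j in [2,6]:
  j=2: true
  j=3: false
  j=4: true
  j=5: true
  j=6: true
Fails at j=3 → formula fails.

False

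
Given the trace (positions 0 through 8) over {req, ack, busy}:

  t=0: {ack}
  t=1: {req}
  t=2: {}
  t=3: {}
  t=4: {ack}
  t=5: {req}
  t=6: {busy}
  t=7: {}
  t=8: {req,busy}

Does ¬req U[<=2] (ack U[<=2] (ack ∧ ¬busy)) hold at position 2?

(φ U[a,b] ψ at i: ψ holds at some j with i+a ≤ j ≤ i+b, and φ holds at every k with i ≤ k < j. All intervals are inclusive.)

Yes

Need some j in [2,4] with (ack U[<=2] (ack ∧ ¬busy)), and ¬req at every k in [2,j-1].
  j=2: (ack U[<=2] (ack ∧ ¬busy)) — fails.
  j=3: (ack U[<=2] (ack ∧ ¬busy)) — fails.
  j=4: (ack U[<=2] (ack ∧ ¬busy)) holds; ¬req holds at every k in [2,3] → satisfied.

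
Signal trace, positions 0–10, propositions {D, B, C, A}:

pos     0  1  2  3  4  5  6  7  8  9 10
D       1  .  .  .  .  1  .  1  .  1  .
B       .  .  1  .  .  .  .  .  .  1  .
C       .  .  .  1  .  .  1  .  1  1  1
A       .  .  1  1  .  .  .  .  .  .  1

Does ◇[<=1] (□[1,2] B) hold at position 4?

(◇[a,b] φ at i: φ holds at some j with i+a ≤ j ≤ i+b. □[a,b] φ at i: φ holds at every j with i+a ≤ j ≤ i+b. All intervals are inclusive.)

Check □[1,2] B at each j in [4,5]:
  j=4: fails at 5
  j=5: fails at 6
No position in the window satisfies it → formula fails.

No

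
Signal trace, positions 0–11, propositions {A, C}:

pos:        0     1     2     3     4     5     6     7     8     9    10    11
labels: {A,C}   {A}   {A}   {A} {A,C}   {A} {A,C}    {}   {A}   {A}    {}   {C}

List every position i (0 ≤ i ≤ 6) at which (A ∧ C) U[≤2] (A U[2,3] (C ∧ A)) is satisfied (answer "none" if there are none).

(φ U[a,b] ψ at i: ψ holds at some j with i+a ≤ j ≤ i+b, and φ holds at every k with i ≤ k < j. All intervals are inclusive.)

Evaluate at each i in [0,6]:
  i=0: ✓ (rhs at j=1; lhs holds on [0,0])
  i=1: ✓ (rhs at j=1)
  i=2: ✓ (rhs at j=2)
  i=3: ✓ (rhs at j=3)
  i=4: ✓ (rhs at j=4)
  i=5: ✗ (no rhs in [5,7])
  i=6: ✗ (no rhs in [6,8])

0, 1, 2, 3, 4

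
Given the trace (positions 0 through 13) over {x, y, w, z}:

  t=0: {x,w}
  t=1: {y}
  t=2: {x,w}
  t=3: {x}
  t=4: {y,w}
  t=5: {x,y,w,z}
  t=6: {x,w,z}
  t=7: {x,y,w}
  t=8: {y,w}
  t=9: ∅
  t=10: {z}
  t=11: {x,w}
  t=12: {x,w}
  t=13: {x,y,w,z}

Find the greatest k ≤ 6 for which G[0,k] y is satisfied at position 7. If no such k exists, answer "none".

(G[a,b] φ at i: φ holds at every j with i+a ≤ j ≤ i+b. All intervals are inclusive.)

1

y must hold from j=7 onward; find where it first fails.
  j=7: holds
  j=8: holds
  j=9: fails
Holds on [7,8], so largest k = 1.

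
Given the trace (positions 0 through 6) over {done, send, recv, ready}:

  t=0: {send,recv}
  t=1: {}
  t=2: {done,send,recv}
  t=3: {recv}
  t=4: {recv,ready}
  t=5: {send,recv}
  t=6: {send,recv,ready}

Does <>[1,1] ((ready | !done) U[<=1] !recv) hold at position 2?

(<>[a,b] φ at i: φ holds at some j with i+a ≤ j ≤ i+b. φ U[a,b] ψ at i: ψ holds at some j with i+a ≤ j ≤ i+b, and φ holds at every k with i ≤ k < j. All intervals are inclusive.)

False

Check ((ready | !done) U[<=1] !recv) at each j in [3,3]:
  j=3: fails
No position in the window satisfies it → formula fails.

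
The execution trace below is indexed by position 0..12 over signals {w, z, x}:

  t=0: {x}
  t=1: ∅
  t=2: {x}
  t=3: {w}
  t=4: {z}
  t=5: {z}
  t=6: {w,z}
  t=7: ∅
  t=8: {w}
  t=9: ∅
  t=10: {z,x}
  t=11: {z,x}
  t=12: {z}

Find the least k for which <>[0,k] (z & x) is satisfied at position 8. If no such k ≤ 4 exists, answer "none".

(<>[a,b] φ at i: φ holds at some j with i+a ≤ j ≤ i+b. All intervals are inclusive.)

2

Scan j = 8,9,… for (z & x):
  j=8: fails
  j=9: fails
  j=10: holds
First hit at j=10, so smallest k = 10-8 = 2.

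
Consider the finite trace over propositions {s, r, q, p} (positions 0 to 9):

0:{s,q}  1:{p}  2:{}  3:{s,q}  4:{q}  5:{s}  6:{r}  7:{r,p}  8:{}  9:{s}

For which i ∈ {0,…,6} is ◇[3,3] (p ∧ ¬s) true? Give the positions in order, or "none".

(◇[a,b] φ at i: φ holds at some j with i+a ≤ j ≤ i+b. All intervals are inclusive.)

Evaluate at each i in [0,6]:
  i=0: ✗ (none in [3,3])
  i=1: ✗ (none in [4,4])
  i=2: ✗ (none in [5,5])
  i=3: ✗ (none in [6,6])
  i=4: ✓ (witness j=7)
  i=5: ✗ (none in [8,8])
  i=6: ✗ (none in [9,9])

4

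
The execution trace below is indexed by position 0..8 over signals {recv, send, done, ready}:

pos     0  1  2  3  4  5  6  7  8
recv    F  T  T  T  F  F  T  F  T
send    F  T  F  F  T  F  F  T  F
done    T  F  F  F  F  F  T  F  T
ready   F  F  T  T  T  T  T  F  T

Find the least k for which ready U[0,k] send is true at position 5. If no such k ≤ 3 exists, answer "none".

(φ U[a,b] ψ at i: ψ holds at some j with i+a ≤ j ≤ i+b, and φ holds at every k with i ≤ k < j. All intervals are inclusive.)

2

Need earliest j ≥ 5 with send, and ready at every k in [5,j-1].
  j=5: rhs fails.
  j=6: rhs fails.
  j=7: rhs holds; lhs holds on [5,6]. k = 2.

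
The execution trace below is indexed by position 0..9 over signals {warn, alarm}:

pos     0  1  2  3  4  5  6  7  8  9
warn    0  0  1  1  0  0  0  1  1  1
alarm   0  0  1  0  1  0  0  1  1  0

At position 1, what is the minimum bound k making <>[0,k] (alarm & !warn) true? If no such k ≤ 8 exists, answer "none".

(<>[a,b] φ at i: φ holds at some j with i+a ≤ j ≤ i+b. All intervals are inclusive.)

Scan j = 1,2,… for (alarm & !warn):
  j=1: fails
  j=2: fails
  j=3: fails
  j=4: holds
First hit at j=4, so smallest k = 4-1 = 3.

3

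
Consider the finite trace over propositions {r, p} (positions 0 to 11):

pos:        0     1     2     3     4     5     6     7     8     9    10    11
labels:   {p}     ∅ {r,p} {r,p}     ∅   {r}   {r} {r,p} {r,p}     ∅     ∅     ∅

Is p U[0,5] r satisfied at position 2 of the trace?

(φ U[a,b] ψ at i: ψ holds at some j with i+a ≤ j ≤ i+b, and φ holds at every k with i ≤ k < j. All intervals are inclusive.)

True

Need some j in [2,7] with r, and p at every k in [2,j-1].
  j=2: r holds; no prefix to check → satisfied.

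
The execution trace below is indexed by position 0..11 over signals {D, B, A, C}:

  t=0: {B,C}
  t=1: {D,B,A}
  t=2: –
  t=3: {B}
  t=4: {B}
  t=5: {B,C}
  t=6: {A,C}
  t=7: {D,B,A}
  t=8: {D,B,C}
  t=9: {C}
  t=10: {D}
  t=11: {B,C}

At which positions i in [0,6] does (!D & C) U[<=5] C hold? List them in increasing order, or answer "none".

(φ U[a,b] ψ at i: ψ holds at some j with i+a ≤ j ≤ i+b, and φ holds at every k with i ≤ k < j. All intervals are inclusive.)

0, 5, 6

Evaluate at each i in [0,6]:
  i=0: ✓ (rhs at j=0)
  i=1: ✗ (lhs fails at k=1 before rhs at j=5)
  i=2: ✗ (lhs fails at k=2 before rhs at j=5)
  i=3: ✗ (lhs fails at k=3 before rhs at j=5)
  i=4: ✗ (lhs fails at k=4 before rhs at j=5)
  i=5: ✓ (rhs at j=5)
  i=6: ✓ (rhs at j=6)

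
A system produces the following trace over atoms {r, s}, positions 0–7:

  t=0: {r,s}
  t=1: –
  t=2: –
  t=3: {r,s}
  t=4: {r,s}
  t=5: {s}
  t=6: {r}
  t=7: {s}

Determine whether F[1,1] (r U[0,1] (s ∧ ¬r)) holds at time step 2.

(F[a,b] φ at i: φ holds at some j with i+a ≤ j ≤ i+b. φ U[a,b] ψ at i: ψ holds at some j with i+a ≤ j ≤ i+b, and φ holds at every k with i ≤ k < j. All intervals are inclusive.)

Check (r U[0,1] (s ∧ ¬r)) at each j in [3,3]:
  j=3: fails
No position in the window satisfies it → formula fails.

No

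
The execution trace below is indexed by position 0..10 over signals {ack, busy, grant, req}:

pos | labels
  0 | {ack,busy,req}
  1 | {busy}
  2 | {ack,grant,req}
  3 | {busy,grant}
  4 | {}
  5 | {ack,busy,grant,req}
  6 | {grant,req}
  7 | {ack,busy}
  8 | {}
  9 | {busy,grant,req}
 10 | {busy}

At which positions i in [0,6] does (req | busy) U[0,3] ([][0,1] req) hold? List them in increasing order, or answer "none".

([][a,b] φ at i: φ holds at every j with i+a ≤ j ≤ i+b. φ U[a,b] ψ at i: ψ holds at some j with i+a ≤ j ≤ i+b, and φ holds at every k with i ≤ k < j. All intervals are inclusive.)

5

Evaluate at each i in [0,6]:
  i=0: ✗ (no rhs in [0,3])
  i=1: ✗ (no rhs in [1,4])
  i=2: ✗ (lhs fails at k=4 before rhs at j=5)
  i=3: ✗ (lhs fails at k=4 before rhs at j=5)
  i=4: ✗ (lhs fails at k=4 before rhs at j=5)
  i=5: ✓ (rhs at j=5)
  i=6: ✗ (no rhs in [6,9])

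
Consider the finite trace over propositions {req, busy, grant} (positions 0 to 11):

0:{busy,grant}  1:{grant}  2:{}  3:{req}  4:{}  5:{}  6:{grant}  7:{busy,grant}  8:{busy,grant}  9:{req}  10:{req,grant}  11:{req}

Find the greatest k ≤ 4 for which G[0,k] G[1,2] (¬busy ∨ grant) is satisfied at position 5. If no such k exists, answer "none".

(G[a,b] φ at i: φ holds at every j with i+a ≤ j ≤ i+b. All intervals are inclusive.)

G[1,2] (¬busy ∨ grant) must hold from j=5 onward; find where it first fails.
  j=5: holds
  j=6: holds
  j=7: holds
  j=8: holds
  j=9: holds
Holds through j=9; largest k = 4.

4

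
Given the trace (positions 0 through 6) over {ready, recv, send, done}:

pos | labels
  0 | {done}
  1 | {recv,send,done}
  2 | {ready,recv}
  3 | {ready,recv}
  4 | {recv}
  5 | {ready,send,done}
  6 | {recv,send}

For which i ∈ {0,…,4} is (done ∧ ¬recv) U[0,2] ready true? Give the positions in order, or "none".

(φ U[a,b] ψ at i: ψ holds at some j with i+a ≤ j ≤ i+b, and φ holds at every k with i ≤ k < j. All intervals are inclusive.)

Evaluate at each i in [0,4]:
  i=0: ✗ (lhs fails at k=1 before rhs at j=2)
  i=1: ✗ (lhs fails at k=1 before rhs at j=2)
  i=2: ✓ (rhs at j=2)
  i=3: ✓ (rhs at j=3)
  i=4: ✗ (lhs fails at k=4 before rhs at j=5)

2, 3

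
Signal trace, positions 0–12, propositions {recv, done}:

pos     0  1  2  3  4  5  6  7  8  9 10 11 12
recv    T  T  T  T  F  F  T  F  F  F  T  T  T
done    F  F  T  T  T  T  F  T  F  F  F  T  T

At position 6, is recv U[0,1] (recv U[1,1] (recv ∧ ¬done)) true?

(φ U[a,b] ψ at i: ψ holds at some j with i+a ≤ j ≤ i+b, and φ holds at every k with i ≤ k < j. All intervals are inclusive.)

Need some j in [6,7] with (recv U[1,1] (recv ∧ ¬done)), and recv at every k in [6,j-1].
  j=6: (recv U[1,1] (recv ∧ ¬done)) — fails.
  j=7: (recv U[1,1] (recv ∧ ¬done)) — fails.
No j in the window works → until fails.

Does not hold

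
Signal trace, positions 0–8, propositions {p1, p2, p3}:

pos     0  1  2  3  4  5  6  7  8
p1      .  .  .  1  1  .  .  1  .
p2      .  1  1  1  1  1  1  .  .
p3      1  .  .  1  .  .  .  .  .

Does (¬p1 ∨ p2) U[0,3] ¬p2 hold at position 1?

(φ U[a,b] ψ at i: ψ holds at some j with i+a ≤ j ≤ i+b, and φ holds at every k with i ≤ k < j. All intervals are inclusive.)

No

Need some j in [1,4] with ¬p2, and (¬p1 ∨ p2) at every k in [1,j-1].
  j=1: ¬p2 false.
  j=2: ¬p2 false.
  j=3: ¬p2 false.
  j=4: ¬p2 false.
No j in the window works → until fails.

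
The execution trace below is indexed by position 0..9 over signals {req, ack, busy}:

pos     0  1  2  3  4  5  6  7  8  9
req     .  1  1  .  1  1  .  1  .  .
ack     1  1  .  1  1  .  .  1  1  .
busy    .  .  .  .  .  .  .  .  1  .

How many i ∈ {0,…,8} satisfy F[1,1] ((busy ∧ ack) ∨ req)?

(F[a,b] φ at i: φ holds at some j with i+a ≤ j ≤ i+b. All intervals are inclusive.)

6

Evaluate at each i in [0,8]:
  i=0: ✓ (witness j=1)
  i=1: ✓ (witness j=2)
  i=2: ✗ (none in [3,3])
  i=3: ✓ (witness j=4)
  i=4: ✓ (witness j=5)
  i=5: ✗ (none in [6,6])
  i=6: ✓ (witness j=7)
  i=7: ✓ (witness j=8)
  i=8: ✗ (none in [9,9])
Positions where it holds: {0, 1, 3, 4, 6, 7} → 6.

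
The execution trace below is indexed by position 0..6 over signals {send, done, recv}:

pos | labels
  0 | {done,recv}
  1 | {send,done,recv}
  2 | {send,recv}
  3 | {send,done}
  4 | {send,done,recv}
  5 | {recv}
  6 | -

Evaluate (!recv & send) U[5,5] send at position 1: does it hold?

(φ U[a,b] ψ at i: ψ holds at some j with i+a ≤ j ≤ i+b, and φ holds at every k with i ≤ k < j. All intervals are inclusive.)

No

Need some j in [6,6] with send, and (!recv & send) at every k in [1,j-1].
  j=6: send false.
No j in the window works → until fails.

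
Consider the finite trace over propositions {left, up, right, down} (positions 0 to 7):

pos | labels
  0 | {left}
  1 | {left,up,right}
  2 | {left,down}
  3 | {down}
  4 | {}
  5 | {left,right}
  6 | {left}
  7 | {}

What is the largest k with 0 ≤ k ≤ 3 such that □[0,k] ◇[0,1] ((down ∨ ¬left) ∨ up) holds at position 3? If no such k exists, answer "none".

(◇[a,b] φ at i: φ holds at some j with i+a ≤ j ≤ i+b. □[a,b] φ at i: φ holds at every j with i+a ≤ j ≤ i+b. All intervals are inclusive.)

◇[0,1] ((down ∨ ¬left) ∨ up) must hold from j=3 onward; find where it first fails.
  j=3: holds
  j=4: holds
  j=5: fails
Holds on [3,4], so largest k = 1.

1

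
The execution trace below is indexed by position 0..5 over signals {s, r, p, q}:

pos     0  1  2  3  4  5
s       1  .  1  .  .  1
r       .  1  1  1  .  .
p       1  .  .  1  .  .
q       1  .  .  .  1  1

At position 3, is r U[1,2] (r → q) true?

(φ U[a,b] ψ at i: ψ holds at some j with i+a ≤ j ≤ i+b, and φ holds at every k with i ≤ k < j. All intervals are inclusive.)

Need some j in [4,5] with (r → q), and r at every k in [3,j-1].
  j=4: (r → q) holds; r holds at every k in [3,3] → satisfied.

Yes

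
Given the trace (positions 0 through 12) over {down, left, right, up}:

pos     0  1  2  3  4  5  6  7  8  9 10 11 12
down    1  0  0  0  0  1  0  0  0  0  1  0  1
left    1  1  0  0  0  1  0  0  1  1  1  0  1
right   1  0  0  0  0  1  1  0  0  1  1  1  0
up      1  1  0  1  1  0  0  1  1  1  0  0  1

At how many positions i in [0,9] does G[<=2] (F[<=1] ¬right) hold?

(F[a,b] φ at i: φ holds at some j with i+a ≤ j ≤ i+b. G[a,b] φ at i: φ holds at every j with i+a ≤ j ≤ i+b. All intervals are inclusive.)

Evaluate at each i in [0,9]:
  i=0: ✓ (all of [0,2])
  i=1: ✓ (all of [1,3])
  i=2: ✓ (all of [2,4])
  i=3: ✗ (fails at j=5)
  i=4: ✗ (fails at j=5)
  i=5: ✗ (fails at j=5)
  i=6: ✓ (all of [6,8])
  i=7: ✗ (fails at j=9)
  i=8: ✗ (fails at j=9)
  i=9: ✗ (fails at j=9)
Positions where it holds: {0, 1, 2, 6} → 4.

4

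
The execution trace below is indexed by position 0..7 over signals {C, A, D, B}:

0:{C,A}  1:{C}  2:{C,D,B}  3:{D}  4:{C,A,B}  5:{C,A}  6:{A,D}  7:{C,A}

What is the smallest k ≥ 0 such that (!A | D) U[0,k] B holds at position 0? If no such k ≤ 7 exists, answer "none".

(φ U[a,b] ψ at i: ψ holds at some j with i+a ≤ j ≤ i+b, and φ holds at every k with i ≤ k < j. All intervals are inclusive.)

none

Need earliest j ≥ 0 with B, and (!A | D) at every k in [0,j-1].
  j=0: rhs fails.
  j=1: rhs fails.
  j=2: rhs holds but lhs fails at k=0.
  j=3: rhs fails.
  j=4: rhs holds but lhs fails at k=0.
  j=5: rhs fails.
  j=6: rhs fails.
  j=7: rhs fails.
No witness within the range → none.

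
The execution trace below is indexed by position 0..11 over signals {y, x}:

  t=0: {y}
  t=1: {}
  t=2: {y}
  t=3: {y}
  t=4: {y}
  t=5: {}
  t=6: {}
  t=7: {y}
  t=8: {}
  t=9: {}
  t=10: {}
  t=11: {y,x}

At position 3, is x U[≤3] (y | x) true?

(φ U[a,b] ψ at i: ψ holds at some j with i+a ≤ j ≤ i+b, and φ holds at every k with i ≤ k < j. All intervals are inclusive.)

Need some j in [3,6] with (y | x), and x at every k in [3,j-1].
  j=3: (y | x) holds; no prefix to check → satisfied.

Holds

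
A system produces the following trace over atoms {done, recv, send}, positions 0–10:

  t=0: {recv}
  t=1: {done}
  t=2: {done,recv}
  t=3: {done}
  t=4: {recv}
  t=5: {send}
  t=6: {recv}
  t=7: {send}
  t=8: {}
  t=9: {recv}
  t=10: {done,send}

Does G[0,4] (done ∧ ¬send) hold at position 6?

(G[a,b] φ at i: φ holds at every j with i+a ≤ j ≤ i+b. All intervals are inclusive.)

False

Check (done ∧ ¬send) at every j in [6,10]:
  j=6: false
  j=7: false
  j=8: false
  j=9: false
  j=10: false
Fails at j=6 → formula fails.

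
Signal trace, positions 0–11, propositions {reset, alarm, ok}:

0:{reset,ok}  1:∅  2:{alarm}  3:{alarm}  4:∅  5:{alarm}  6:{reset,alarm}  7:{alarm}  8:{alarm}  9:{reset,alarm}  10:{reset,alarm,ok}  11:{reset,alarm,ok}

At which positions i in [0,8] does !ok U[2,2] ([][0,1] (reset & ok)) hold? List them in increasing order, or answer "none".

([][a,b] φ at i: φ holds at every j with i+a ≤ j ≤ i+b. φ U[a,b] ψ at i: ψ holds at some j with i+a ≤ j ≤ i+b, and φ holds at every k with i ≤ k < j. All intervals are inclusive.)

Evaluate at each i in [0,8]:
  i=0: ✗ (no rhs in [2,2])
  i=1: ✗ (no rhs in [3,3])
  i=2: ✗ (no rhs in [4,4])
  i=3: ✗ (no rhs in [5,5])
  i=4: ✗ (no rhs in [6,6])
  i=5: ✗ (no rhs in [7,7])
  i=6: ✗ (no rhs in [8,8])
  i=7: ✗ (no rhs in [9,9])
  i=8: ✓ (rhs at j=10; lhs holds on [8,9])

8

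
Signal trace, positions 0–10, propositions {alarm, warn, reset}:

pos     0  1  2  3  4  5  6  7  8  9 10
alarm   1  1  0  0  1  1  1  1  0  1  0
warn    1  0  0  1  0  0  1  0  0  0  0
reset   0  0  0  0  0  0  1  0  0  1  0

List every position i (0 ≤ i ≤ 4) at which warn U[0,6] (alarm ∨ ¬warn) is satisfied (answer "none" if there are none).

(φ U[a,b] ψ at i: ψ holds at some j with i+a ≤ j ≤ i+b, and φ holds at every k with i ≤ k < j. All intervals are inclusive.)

0, 1, 2, 3, 4

Evaluate at each i in [0,4]:
  i=0: ✓ (rhs at j=0)
  i=1: ✓ (rhs at j=1)
  i=2: ✓ (rhs at j=2)
  i=3: ✓ (rhs at j=4; lhs holds on [3,3])
  i=4: ✓ (rhs at j=4)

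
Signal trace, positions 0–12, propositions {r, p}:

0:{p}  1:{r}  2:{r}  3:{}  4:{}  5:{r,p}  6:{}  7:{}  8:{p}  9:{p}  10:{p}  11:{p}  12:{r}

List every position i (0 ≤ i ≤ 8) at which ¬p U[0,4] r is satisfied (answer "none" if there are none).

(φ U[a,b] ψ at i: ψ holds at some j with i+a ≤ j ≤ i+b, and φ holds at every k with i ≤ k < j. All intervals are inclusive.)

1, 2, 3, 4, 5

Evaluate at each i in [0,8]:
  i=0: ✗ (lhs fails at k=0 before rhs at j=1)
  i=1: ✓ (rhs at j=1)
  i=2: ✓ (rhs at j=2)
  i=3: ✓ (rhs at j=5; lhs holds on [3,4])
  i=4: ✓ (rhs at j=5; lhs holds on [4,4])
  i=5: ✓ (rhs at j=5)
  i=6: ✗ (no rhs in [6,10])
  i=7: ✗ (no rhs in [7,11])
  i=8: ✗ (lhs fails at k=8 before rhs at j=12)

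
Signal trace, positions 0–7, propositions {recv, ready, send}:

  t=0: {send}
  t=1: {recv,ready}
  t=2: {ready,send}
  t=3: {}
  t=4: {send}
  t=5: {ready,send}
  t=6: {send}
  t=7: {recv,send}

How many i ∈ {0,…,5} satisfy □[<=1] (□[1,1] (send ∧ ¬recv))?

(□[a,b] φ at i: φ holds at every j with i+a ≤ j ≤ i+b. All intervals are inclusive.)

2

Evaluate at each i in [0,5]:
  i=0: ✗ (fails at j=0)
  i=1: ✗ (fails at j=2)
  i=2: ✗ (fails at j=2)
  i=3: ✓ (all of [3,4])
  i=4: ✓ (all of [4,5])
  i=5: ✗ (fails at j=6)
Positions where it holds: {3, 4} → 2.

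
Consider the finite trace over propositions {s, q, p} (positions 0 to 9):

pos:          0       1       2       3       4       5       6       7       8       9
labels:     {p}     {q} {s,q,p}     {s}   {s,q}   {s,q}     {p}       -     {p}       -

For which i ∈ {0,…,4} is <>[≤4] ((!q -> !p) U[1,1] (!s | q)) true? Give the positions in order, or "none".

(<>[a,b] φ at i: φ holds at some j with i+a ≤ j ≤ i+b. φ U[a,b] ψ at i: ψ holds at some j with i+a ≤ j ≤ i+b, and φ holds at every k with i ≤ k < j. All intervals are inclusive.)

Evaluate at each i in [0,4]:
  i=0: ✓ (witness j=1)
  i=1: ✓ (witness j=1)
  i=2: ✓ (witness j=3)
  i=3: ✓ (witness j=3)
  i=4: ✓ (witness j=4)

0, 1, 2, 3, 4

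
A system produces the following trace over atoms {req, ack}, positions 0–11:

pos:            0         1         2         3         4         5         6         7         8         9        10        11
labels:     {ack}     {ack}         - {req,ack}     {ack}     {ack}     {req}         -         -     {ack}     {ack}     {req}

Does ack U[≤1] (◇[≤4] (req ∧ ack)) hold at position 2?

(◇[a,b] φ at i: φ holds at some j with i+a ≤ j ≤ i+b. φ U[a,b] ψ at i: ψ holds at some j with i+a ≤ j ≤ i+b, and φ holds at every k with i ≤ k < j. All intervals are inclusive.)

Holds

Need some j in [2,3] with ◇[≤4] (req ∧ ack), and ack at every k in [2,j-1].
  j=2: ◇[≤4] (req ∧ ack) holds; no prefix to check → satisfied.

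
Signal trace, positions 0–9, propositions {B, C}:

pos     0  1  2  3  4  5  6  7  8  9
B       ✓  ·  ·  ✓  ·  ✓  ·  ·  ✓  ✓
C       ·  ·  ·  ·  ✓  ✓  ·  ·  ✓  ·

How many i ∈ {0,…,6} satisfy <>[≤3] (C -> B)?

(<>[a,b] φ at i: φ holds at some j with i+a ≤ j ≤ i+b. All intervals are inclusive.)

Evaluate at each i in [0,6]:
  i=0: ✓ (witness j=0)
  i=1: ✓ (witness j=1)
  i=2: ✓ (witness j=2)
  i=3: ✓ (witness j=3)
  i=4: ✓ (witness j=5)
  i=5: ✓ (witness j=5)
  i=6: ✓ (witness j=6)
Positions where it holds: {0, 1, 2, 3, 4, 5, 6} → 7.

7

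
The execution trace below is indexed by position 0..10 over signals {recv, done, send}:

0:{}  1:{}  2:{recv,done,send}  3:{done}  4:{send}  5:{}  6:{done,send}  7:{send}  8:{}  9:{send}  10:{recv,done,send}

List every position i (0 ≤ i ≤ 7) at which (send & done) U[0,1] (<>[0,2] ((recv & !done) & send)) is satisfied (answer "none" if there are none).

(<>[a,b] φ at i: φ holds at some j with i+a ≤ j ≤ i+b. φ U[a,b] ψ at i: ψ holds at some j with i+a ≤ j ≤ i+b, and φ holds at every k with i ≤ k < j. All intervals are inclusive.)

Evaluate at each i in [0,7]:
  i=0: ✗ (no rhs in [0,1])
  i=1: ✗ (no rhs in [1,2])
  i=2: ✗ (no rhs in [2,3])
  i=3: ✗ (no rhs in [3,4])
  i=4: ✗ (no rhs in [4,5])
  i=5: ✗ (no rhs in [5,6])
  i=6: ✗ (no rhs in [6,7])
  i=7: ✗ (no rhs in [7,8])

none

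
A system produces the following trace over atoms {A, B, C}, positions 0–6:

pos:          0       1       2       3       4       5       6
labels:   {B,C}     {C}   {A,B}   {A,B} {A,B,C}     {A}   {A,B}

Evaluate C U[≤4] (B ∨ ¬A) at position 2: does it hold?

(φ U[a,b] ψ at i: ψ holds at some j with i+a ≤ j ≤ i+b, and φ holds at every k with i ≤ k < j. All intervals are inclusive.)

Need some j in [2,6] with (B ∨ ¬A), and C at every k in [2,j-1].
  j=2: (B ∨ ¬A) holds; no prefix to check → satisfied.

Yes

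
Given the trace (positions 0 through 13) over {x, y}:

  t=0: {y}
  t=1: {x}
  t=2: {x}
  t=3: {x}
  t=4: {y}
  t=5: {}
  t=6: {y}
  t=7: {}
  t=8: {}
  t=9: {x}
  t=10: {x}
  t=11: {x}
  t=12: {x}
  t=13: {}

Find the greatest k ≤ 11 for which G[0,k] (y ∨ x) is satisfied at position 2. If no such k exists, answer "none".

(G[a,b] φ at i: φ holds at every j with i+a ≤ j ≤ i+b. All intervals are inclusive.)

2

(y ∨ x) must hold from j=2 onward; find where it first fails.
  j=2: holds
  j=3: holds
  j=4: holds
  j=5: fails
Holds on [2,4], so largest k = 2.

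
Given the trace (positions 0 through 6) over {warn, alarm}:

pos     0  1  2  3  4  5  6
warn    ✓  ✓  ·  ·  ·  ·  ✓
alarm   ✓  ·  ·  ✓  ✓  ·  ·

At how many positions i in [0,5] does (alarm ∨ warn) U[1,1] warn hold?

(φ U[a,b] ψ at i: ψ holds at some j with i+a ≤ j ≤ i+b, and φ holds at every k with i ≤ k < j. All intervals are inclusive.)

1

Evaluate at each i in [0,5]:
  i=0: ✓ (rhs at j=1; lhs holds on [0,0])
  i=1: ✗ (no rhs in [2,2])
  i=2: ✗ (no rhs in [3,3])
  i=3: ✗ (no rhs in [4,4])
  i=4: ✗ (no rhs in [5,5])
  i=5: ✗ (lhs fails at k=5 before rhs at j=6)
Positions where it holds: {0} → 1.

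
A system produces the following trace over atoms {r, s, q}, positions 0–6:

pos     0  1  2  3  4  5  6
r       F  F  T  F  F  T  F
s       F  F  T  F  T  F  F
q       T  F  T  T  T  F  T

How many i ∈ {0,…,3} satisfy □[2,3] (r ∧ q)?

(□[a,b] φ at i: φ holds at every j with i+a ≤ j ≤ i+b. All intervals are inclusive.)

0

Evaluate at each i in [0,3]:
  i=0: ✗ (fails at j=3)
  i=1: ✗ (fails at j=3)
  i=2: ✗ (fails at j=4)
  i=3: ✗ (fails at j=5)
Positions where it holds: {} → 0.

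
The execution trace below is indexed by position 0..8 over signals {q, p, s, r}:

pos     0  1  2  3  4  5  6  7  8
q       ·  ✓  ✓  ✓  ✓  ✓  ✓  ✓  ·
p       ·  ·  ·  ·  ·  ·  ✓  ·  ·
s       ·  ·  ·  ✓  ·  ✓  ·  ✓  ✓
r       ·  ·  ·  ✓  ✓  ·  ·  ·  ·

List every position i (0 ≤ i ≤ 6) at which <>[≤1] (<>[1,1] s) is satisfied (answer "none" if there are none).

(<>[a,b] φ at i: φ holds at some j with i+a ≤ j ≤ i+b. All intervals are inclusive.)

Evaluate at each i in [0,6]:
  i=0: ✗ (none in [0,1])
  i=1: ✓ (witness j=2)
  i=2: ✓ (witness j=2)
  i=3: ✓ (witness j=4)
  i=4: ✓ (witness j=4)
  i=5: ✓ (witness j=6)
  i=6: ✓ (witness j=6)

1, 2, 3, 4, 5, 6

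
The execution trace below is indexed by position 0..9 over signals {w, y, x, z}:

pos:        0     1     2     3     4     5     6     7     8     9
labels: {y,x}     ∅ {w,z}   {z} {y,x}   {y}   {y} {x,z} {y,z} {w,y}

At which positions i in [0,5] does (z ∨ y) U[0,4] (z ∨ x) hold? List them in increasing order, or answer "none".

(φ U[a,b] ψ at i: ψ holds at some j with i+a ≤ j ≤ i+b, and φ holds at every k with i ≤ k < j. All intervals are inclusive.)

0, 2, 3, 4, 5

Evaluate at each i in [0,5]:
  i=0: ✓ (rhs at j=0)
  i=1: ✗ (lhs fails at k=1 before rhs at j=2)
  i=2: ✓ (rhs at j=2)
  i=3: ✓ (rhs at j=3)
  i=4: ✓ (rhs at j=4)
  i=5: ✓ (rhs at j=7; lhs holds on [5,6])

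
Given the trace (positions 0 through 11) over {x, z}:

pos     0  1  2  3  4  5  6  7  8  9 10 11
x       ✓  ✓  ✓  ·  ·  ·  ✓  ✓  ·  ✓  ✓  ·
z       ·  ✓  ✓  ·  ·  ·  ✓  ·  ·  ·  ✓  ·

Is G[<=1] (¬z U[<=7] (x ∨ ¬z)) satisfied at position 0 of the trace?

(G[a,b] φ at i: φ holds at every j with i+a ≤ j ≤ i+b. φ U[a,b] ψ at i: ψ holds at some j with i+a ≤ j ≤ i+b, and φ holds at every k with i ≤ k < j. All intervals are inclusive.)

Yes

Check (¬z U[<=7] (x ∨ ¬z)) at every j in [0,1]:
  j=0: holds
  j=1: holds
All positions satisfy it → formula holds.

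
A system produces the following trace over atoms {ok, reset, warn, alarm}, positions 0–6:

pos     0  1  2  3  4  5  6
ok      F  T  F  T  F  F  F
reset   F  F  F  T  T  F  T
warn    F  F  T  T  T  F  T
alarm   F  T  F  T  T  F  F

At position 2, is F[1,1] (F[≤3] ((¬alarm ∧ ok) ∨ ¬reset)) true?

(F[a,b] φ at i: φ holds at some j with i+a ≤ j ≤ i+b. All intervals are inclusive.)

Check F[≤3] ((¬alarm ∧ ok) ∨ ¬reset) at each j in [3,3]:
  j=3: holds (witness at 5)
Found at j=3 → formula holds.

True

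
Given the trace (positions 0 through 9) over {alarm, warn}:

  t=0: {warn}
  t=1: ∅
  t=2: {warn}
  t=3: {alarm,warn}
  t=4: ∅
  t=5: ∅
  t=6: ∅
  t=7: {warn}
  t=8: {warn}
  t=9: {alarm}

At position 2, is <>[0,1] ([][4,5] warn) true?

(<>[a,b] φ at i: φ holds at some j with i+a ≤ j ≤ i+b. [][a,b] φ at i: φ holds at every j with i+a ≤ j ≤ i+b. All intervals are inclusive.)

Check [][4,5] warn at each j in [2,3]:
  j=2: fails at 6
  j=3: holds on [7,8]
Found at j=3 → formula holds.

Holds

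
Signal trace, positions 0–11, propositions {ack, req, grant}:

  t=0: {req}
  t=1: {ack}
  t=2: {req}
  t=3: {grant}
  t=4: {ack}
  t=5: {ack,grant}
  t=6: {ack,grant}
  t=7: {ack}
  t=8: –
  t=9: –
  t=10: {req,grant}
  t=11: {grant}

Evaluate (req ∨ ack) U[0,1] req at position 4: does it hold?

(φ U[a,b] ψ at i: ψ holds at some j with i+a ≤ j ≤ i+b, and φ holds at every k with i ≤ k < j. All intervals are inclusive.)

Need some j in [4,5] with req, and (req ∨ ack) at every k in [4,j-1].
  j=4: req false.
  j=5: req false.
No j in the window works → until fails.

Does not hold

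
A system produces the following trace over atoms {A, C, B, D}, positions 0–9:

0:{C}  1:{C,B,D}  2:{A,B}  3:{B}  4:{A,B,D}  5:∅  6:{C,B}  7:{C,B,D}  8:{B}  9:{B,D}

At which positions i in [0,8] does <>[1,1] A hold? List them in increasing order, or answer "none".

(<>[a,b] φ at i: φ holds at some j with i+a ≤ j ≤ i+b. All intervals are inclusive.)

1, 3

Evaluate at each i in [0,8]:
  i=0: ✗ (none in [1,1])
  i=1: ✓ (witness j=2)
  i=2: ✗ (none in [3,3])
  i=3: ✓ (witness j=4)
  i=4: ✗ (none in [5,5])
  i=5: ✗ (none in [6,6])
  i=6: ✗ (none in [7,7])
  i=7: ✗ (none in [8,8])
  i=8: ✗ (none in [9,9])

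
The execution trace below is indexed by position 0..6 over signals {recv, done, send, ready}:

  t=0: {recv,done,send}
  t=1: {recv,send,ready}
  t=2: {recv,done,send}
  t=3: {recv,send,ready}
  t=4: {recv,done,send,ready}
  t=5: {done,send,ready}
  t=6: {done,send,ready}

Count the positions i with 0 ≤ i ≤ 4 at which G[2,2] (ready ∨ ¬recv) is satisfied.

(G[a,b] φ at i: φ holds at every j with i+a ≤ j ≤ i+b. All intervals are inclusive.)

4

Evaluate at each i in [0,4]:
  i=0: ✗ (fails at j=2)
  i=1: ✓ (all of [3,3])
  i=2: ✓ (all of [4,4])
  i=3: ✓ (all of [5,5])
  i=4: ✓ (all of [6,6])
Positions where it holds: {1, 2, 3, 4} → 4.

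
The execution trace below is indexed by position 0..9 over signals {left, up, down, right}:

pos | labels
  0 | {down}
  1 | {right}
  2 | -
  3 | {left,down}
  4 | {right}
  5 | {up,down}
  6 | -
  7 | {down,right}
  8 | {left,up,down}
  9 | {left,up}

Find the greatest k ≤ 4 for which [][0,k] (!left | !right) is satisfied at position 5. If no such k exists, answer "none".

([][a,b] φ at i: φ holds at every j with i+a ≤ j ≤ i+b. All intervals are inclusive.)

4

(!left | !right) must hold from j=5 onward; find where it first fails.
  j=5: holds
  j=6: holds
  j=7: holds
  j=8: holds
  j=9: holds
Holds through j=9; largest k = 4.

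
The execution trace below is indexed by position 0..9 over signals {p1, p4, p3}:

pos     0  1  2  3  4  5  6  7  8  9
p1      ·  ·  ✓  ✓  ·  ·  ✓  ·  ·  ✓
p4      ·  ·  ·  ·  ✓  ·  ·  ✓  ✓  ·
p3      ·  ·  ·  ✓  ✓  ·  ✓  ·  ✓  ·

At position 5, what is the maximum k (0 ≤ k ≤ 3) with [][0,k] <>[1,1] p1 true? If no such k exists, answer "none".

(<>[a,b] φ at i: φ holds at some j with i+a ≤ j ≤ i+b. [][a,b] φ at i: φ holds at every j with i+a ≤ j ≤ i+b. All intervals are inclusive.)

0

<>[1,1] p1 must hold from j=5 onward; find where it first fails.
  j=5: holds
  j=6: fails
Holds on [5,5], so largest k = 0.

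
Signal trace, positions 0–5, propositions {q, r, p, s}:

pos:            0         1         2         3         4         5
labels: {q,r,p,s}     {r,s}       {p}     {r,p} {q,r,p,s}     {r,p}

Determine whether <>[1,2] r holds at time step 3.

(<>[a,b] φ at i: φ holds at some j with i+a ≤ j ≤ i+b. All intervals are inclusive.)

True

Check r at each j in [4,5]:
  j=4: true
  j=5: true
Found at j=4 → formula holds.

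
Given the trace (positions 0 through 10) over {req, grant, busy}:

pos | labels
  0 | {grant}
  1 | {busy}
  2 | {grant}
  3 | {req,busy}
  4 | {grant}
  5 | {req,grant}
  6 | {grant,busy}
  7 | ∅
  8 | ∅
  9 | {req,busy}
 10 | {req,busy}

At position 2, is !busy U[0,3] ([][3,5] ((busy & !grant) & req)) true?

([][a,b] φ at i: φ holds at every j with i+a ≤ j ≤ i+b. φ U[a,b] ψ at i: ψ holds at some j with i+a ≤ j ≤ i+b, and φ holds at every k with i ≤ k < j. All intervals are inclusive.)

No

Need some j in [2,5] with [][3,5] ((busy & !grant) & req), and !busy at every k in [2,j-1].
  j=2: [][3,5] ((busy & !grant) & req) — fails at 5.
  j=3: [][3,5] ((busy & !grant) & req) — fails at 6.
  j=4: [][3,5] ((busy & !grant) & req) — fails at 7.
  j=5: [][3,5] ((busy & !grant) & req) — fails at 8.
No j in the window works → until fails.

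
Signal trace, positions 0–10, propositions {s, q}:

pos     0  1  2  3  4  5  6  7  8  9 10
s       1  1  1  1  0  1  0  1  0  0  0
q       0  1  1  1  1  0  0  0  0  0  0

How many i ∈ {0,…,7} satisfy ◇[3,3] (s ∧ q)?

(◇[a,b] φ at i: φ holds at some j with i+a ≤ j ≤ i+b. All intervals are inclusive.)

1

Evaluate at each i in [0,7]:
  i=0: ✓ (witness j=3)
  i=1: ✗ (none in [4,4])
  i=2: ✗ (none in [5,5])
  i=3: ✗ (none in [6,6])
  i=4: ✗ (none in [7,7])
  i=5: ✗ (none in [8,8])
  i=6: ✗ (none in [9,9])
  i=7: ✗ (none in [10,10])
Positions where it holds: {0} → 1.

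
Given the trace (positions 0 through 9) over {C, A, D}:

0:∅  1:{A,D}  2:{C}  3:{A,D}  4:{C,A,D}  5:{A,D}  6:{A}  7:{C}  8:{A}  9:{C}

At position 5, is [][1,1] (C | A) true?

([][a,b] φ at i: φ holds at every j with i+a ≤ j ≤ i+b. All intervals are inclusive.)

Check (C | A) at every j in [6,6]:
  j=6: true
All positions satisfy it → formula holds.

Yes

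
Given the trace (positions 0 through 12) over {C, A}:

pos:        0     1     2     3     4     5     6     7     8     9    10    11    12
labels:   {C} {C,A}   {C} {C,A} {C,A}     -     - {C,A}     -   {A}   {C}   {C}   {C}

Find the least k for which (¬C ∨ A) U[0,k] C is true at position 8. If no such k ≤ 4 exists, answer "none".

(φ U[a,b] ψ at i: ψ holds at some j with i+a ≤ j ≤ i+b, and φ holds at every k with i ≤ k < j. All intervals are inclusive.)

2

Need earliest j ≥ 8 with C, and (¬C ∨ A) at every k in [8,j-1].
  j=8: rhs fails.
  j=9: rhs fails.
  j=10: rhs holds; lhs holds on [8,9]. k = 2.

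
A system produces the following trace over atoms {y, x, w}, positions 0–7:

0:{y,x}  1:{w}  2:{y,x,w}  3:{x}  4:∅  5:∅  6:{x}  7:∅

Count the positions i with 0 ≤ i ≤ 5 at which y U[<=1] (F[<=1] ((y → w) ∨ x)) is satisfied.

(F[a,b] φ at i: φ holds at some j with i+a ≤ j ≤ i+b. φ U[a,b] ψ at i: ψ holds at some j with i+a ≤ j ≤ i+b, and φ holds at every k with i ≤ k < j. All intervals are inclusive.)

6

Evaluate at each i in [0,5]:
  i=0: ✓ (rhs at j=0)
  i=1: ✓ (rhs at j=1)
  i=2: ✓ (rhs at j=2)
  i=3: ✓ (rhs at j=3)
  i=4: ✓ (rhs at j=4)
  i=5: ✓ (rhs at j=5)
Positions where it holds: {0, 1, 2, 3, 4, 5} → 6.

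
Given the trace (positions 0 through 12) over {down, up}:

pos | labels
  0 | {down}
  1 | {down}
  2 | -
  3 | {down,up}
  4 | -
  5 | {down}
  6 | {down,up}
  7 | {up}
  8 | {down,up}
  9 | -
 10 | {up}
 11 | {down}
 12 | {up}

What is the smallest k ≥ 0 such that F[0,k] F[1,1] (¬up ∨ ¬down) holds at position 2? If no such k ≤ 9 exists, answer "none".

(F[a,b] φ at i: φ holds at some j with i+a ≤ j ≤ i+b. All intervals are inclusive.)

Scan j = 2,3,… for F[1,1] (¬up ∨ ¬down):
  j=2: fails
  j=3: holds
First hit at j=3, so smallest k = 3-2 = 1.

1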